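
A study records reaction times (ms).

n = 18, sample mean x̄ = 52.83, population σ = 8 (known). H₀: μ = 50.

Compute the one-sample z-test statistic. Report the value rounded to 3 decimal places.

test statistic = 1.501

SE = σ/√n = 8/√18 = 1.8856
z = (x̄−μ₀)/SE = (52.83−50)/1.8856 = 1.5008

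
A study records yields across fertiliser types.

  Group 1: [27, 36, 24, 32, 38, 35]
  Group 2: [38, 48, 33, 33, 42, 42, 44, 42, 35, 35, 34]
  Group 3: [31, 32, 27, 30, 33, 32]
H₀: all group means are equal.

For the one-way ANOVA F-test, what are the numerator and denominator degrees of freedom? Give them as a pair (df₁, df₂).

degrees of freedom = [2, 20]

k = 3 groups, N = 23 total
df = (k−1, N−k) = (3−1, 23−3) = (2, 20)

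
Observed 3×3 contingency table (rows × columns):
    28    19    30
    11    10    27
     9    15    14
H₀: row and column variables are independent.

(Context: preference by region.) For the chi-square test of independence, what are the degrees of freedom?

degrees of freedom = 4

df = (r−1)(c−1) = (3−1)·(3−1) = 4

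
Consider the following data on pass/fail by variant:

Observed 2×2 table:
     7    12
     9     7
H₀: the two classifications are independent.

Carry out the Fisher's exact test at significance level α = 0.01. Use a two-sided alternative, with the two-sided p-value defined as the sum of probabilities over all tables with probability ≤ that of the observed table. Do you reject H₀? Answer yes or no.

Margins: r₁=19, r₂=16, c₁=16, c₂=19, n=35
p_obs = C(19,7)·C(16,9)/C(35,16); sum pmf over tables with pmf ≤ p_obs
p-value (two-sided) = 0.31789
At α=0.01: p ≥ α → fail to reject H₀

reject H₀: no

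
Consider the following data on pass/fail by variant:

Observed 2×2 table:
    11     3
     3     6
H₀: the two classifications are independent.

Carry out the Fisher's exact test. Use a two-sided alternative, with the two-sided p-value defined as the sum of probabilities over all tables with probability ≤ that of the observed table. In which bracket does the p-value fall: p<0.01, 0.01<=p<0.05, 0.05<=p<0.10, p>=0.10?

p-value bracket: 0.05<=p<0.10

Margins: r₁=14, r₂=9, c₁=14, c₂=9, n=23
p_obs = C(14,11)·C(9,3)/C(23,14); sum pmf over tables with pmf ≤ p_obs
p-value (two-sided) = 0.07710
→ bracket: 0.05<=p<0.10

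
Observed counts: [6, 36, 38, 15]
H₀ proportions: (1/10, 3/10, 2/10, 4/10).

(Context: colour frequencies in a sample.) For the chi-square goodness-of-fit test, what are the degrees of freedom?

df = k − 1 = 4 − 1 = 3

degrees of freedom = 3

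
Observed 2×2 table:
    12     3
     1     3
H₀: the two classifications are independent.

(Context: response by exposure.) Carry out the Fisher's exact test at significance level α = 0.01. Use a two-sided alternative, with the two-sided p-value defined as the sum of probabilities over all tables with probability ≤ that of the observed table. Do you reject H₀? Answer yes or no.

reject H₀: no

Margins: r₁=15, r₂=4, c₁=13, c₂=6, n=19
p_obs = C(15,12)·C(4,1)/C(19,13); sum pmf over tables with pmf ≤ p_obs
p-value (two-sided) = 0.07095
At α=0.01: p ≥ α → fail to reject H₀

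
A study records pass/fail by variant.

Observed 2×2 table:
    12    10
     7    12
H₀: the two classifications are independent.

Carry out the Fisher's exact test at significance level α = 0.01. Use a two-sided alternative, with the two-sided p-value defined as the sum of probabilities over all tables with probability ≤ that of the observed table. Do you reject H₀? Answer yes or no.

reject H₀: no

Margins: r₁=22, r₂=19, c₁=19, c₂=22, n=41
p_obs = C(22,12)·C(19,7)/C(41,19); sum pmf over tables with pmf ≤ p_obs
p-value (two-sided) = 0.35011
At α=0.01: p ≥ α → fail to reject H₀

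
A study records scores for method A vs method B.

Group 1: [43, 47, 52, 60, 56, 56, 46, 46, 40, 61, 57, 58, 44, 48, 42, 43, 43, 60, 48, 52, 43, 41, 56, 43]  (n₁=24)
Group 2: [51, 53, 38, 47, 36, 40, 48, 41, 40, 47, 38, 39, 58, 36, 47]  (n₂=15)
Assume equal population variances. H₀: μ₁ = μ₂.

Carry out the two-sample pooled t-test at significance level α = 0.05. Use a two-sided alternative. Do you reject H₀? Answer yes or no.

reject H₀: yes

x̄₁=49.375, s₁=6.965, n₁=24
x̄₂=43.933, s₂=6.734, n₂=15
s_p² = [23·6.965² + 14·6.734²]/37 = 47.3124
SE = √(s_p²·(1/24+1/15)) = 2.2640
t = (49.375−43.933)/2.2640 = 2.4036
df = 37
p-value (two-sided) = 0.02136
At α=0.05: p < α → reject H₀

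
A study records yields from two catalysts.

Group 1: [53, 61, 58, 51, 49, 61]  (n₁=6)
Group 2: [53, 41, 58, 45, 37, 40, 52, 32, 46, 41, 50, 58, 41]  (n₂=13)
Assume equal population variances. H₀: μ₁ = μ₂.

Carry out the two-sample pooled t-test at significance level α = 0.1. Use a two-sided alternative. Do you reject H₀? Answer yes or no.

reject H₀: yes

x̄₁=55.500, s₁=5.206, n₁=6
x̄₂=45.692, s₂=8.046, n₂=13
s_p² = [5·5.206² + 12·8.046²]/17 = 53.6629
SE = √(s_p²·(1/6+1/13)) = 3.6155
t = (55.500−45.692)/3.6155 = 2.7127
df = 17
p-value (two-sided) = 0.01478
At α=0.1: p < α → reject H₀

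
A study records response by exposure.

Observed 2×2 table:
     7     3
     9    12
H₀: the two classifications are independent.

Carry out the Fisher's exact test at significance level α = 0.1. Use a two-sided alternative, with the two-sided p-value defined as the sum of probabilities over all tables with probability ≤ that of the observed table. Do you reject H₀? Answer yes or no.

reject H₀: no

Margins: r₁=10, r₂=21, c₁=16, c₂=15, n=31
p_obs = C(10,7)·C(21,9)/C(31,16); sum pmf over tables with pmf ≤ p_obs
p-value (two-sided) = 0.25241
At α=0.1: p ≥ α → fail to reject H₀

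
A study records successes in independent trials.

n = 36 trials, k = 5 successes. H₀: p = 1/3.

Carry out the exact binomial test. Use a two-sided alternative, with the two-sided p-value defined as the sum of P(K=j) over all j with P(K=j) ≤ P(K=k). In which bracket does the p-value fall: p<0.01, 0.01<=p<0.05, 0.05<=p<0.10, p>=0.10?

Exact binomial: n=36, k=5, p₀=1/3=0.3333
P(X=j) = C(n,j)·p₀^j·(1−p₀)^(n−j); p = Σ P(X=j) over j with P(X=j) ≤ P(X=5)
p-value (two-sided) = 0.01256
→ bracket: 0.01<=p<0.05

p-value bracket: 0.01<=p<0.05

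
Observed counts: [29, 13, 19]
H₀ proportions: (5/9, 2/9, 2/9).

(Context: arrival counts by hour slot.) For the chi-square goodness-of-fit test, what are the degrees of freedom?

df = k − 1 = 3 − 1 = 2

degrees of freedom = 2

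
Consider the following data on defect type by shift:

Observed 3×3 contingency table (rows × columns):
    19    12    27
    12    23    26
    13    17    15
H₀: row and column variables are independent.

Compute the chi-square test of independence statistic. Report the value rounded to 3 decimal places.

Row totals [58, 61, 45], col totals [44, 52, 68], n=164
χ² = (19−15.56)²/15.56 + (12−18.39)²/18.39 + (27−24.05)²/24.05 + (12−16.37)²/16.37 + (23−19.34)²/19.34 + (26−25.29)²/25.29 + (13−12.07)²/12.07 + (17−14.27)²/14.27 + (15−18.66)²/18.66 = 6.5307
df = 4

test statistic = 6.531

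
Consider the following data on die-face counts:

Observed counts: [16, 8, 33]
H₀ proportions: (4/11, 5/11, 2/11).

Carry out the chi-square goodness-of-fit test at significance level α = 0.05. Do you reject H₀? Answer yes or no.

reject H₀: yes

n = 57; E_i = n·p_i = [20.73, 25.91, 10.36]
χ² = (16−20.73)²/20.73 + (8−25.91)²/25.91 + (33−10.36)²/10.36 = 62.9000
df = 2
p-value (upper-tail) = 0.00000
At α=0.05: p < α → reject H₀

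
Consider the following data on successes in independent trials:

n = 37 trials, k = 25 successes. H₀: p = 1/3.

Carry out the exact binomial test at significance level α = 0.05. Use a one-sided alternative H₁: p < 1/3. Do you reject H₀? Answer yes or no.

reject H₀: no

Exact binomial: n=37, k=25, p₀=1/3=0.3333
P(X≤25) from Σ C(n,i)·p₀^i·(1−p₀)^(n−i)
p-value (one-sided, H₁ less) = 1.00000
At α=0.05: p ≥ α → fail to reject H₀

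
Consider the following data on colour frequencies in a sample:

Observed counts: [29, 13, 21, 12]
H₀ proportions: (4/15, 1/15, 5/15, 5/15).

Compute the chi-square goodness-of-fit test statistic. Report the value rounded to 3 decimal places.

test statistic = 24.250

n = 75; E_i = n·p_i = [20.00, 5.00, 25.00, 25.00]
χ² = (29−20.00)²/20.00 + (13−5.00)²/5.00 + (21−25.00)²/25.00 + (12−25.00)²/25.00 = 24.2500
df = 3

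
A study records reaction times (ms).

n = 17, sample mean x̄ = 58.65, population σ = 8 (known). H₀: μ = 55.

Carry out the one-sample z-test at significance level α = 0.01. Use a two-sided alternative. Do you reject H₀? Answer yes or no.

SE = σ/√n = 8/√17 = 1.9403
z = (x̄−μ₀)/SE = (58.65−55)/1.9403 = 1.8812
p-value (two-sided) = 0.05995
At α=0.01: p ≥ α → fail to reject H₀

reject H₀: no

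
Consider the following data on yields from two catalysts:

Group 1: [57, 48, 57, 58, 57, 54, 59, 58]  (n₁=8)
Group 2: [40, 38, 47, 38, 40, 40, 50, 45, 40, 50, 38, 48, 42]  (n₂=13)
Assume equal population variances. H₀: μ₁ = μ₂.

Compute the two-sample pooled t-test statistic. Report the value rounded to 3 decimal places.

x̄₁=56.000, s₁=3.546, n₁=8
x̄₂=42.769, s₂=4.604, n₂=13
s_p² = [7·3.546² + 12·4.604²]/19 = 18.0162
SE = √(s_p²·(1/8+1/13)) = 1.9073
t = (56.000−42.769)/1.9073 = 6.9368
df = 19

test statistic = 6.937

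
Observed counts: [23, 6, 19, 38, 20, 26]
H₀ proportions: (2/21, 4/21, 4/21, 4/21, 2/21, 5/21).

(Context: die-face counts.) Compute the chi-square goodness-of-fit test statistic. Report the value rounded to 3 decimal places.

test statistic = 36.628

n = 132; E_i = n·p_i = [12.57, 25.14, 25.14, 25.14, 12.57, 31.43]
χ² = (23−12.57)²/12.57 + (6−25.14)²/25.14 + (19−25.14)²/25.14 + (38−25.14)²/25.14 + (20−12.57)²/12.57 + (26−31.43)²/31.43 = 36.6284
df = 5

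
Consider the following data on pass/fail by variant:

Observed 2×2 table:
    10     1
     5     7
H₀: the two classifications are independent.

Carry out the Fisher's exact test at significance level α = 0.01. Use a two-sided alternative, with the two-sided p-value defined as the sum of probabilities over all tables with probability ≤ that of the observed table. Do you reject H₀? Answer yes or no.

reject H₀: no

Margins: r₁=11, r₂=12, c₁=15, c₂=8, n=23
p_obs = C(11,10)·C(12,5)/C(23,15); sum pmf over tables with pmf ≤ p_obs
p-value (two-sided) = 0.02719
At α=0.01: p ≥ α → fail to reject H₀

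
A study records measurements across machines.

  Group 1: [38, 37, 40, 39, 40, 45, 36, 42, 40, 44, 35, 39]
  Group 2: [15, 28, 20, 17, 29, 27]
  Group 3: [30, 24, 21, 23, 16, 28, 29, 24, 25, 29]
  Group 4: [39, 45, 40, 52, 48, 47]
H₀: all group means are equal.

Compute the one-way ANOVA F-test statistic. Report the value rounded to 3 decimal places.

test statistic = 46.922

Group means [39.58, 22.67, 24.90, 45.17], grand mean 33.265
SSB = Σnᵢ(x̄ᵢ−x̄)² = 2702.634; SSW = ΣΣ(x−x̄ᵢ)² = 575.983
MSB = 2702.634/3 = 900.8781; MSW = 575.983/30 = 19.1994
F = MSB/MSW = 46.9221
df = (3, 30)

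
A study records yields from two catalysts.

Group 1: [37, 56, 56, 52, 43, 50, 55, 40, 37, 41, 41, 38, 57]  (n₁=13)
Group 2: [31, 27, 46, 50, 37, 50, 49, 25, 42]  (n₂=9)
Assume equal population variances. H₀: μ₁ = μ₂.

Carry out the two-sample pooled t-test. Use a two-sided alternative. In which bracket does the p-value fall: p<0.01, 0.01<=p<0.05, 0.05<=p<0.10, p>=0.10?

p-value bracket: 0.05<=p<0.10

x̄₁=46.385, s₁=8.026, n₁=13
x̄₂=39.667, s₂=10.025, n₂=9
s_p² = [12·8.026² + 8·10.025²]/20 = 78.8538
SE = √(s_p²·(1/13+1/9)) = 3.8506
t = (46.385−39.667)/3.8506 = 1.7446
df = 20
p-value (two-sided) = 0.09640
→ bracket: 0.05<=p<0.10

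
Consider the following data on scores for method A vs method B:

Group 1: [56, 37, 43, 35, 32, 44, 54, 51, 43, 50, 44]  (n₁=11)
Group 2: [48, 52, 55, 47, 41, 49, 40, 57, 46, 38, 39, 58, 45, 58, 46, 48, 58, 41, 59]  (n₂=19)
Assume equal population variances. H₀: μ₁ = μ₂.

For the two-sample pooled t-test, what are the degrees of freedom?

df = n₁ + n₂ − 2 = 11 + 19 − 2 = 28

degrees of freedom = 28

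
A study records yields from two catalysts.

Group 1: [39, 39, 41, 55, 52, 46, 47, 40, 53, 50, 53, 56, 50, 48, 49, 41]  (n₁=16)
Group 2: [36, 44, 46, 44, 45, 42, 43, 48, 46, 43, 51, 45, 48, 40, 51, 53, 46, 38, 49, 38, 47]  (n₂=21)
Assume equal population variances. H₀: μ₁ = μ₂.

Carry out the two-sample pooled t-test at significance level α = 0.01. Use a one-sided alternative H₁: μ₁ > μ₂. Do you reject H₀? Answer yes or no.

reject H₀: no

x̄₁=47.438, s₁=5.842, n₁=16
x̄₂=44.905, s₂=4.471, n₂=21
s_p² = [15·5.842² + 20·4.471²]/35 = 26.0499
SE = √(s_p²·(1/16+1/21)) = 1.6937
t = (47.438−44.905)/1.6937 = 1.4954
df = 35
p-value (one-sided, H₁ greater) = 0.07189
At α=0.01: p ≥ α → fail to reject H₀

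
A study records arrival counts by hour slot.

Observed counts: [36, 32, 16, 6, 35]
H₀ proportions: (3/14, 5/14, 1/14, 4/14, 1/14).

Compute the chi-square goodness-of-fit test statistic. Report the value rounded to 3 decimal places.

n = 125; E_i = n·p_i = [26.79, 44.64, 8.93, 35.71, 8.93]
χ² = (36−26.79)²/26.79 + (32−44.64)²/44.64 + (16−8.93)²/8.93 + (6−35.71)²/35.71 + (35−8.93)²/8.93 = 113.2016
df = 4

test statistic = 113.202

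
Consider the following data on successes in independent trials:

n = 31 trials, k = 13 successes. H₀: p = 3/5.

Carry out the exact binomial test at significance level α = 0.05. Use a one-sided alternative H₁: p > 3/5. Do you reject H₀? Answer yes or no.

reject H₀: no

Exact binomial: n=31, k=13, p₀=3/5=0.6000
P(X≥13) from Σ C(n,i)·p₀^i·(1−p₀)^(n−i)
p-value (one-sided, H₁ greater) = 0.98652
At α=0.05: p ≥ α → fail to reject H₀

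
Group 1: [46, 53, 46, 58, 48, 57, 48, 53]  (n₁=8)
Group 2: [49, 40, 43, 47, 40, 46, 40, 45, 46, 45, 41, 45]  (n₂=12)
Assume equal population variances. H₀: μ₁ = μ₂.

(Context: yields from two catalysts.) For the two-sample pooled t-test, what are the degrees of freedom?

degrees of freedom = 18

df = n₁ + n₂ − 2 = 8 + 12 − 2 = 18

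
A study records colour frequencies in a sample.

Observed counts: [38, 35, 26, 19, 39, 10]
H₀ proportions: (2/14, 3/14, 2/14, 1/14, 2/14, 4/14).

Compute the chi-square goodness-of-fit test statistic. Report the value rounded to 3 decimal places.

test statistic = 52.208

n = 167; E_i = n·p_i = [23.86, 35.79, 23.86, 11.93, 23.86, 47.71]
χ² = (38−23.86)²/23.86 + (35−35.79)²/35.79 + (26−23.86)²/23.86 + (19−11.93)²/11.93 + (39−23.86)²/23.86 + (10−47.71)²/47.71 = 52.2076
df = 5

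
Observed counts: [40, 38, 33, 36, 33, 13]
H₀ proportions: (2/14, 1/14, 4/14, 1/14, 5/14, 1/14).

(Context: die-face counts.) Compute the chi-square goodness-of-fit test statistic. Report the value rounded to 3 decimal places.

test statistic = 111.594

n = 193; E_i = n·p_i = [27.57, 13.79, 55.14, 13.79, 68.93, 13.79]
χ² = (40−27.57)²/27.57 + (38−13.79)²/13.79 + (33−55.14)²/55.14 + (36−13.79)²/13.79 + (33−68.93)²/68.93 + (13−13.79)²/13.79 = 111.5943
df = 5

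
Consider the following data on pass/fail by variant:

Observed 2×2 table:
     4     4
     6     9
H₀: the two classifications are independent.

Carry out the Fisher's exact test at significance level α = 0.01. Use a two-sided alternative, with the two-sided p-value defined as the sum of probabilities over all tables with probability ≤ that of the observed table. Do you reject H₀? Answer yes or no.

Margins: r₁=8, r₂=15, c₁=10, c₂=13, n=23
p_obs = C(8,4)·C(15,6)/C(23,10); sum pmf over tables with pmf ≤ p_obs
p-value (two-sided) = 0.68502
At α=0.01: p ≥ α → fail to reject H₀

reject H₀: no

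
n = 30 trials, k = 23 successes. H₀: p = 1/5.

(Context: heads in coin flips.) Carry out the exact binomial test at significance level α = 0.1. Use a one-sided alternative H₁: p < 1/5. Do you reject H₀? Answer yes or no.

Exact binomial: n=30, k=23, p₀=1/5=0.2000
P(X≤23) from Σ C(n,i)·p₀^i·(1−p₀)^(n−i)
p-value (one-sided, H₁ less) = 1.00000
At α=0.1: p ≥ α → fail to reject H₀

reject H₀: no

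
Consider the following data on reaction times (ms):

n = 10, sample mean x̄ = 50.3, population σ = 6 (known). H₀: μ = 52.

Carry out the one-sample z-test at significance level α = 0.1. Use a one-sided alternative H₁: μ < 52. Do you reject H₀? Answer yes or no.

reject H₀: no

SE = σ/√n = 6/√10 = 1.8974
z = (x̄−μ₀)/SE = (50.3−52)/1.8974 = -0.8960
p-value (one-sided, H₁ less) = 0.18513
At α=0.1: p ≥ α → fail to reject H₀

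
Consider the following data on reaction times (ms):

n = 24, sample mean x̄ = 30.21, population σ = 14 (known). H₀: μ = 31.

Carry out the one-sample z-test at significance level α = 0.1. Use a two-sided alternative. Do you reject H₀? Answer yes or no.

reject H₀: no

SE = σ/√n = 14/√24 = 2.8577
z = (x̄−μ₀)/SE = (30.21−31)/2.8577 = -0.2764
p-value (two-sided) = 0.78221
At α=0.1: p ≥ α → fail to reject H₀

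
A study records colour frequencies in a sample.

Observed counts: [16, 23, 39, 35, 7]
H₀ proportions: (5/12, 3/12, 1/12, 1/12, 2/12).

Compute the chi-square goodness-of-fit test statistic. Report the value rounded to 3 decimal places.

test statistic = 179.803

n = 120; E_i = n·p_i = [50.00, 30.00, 10.00, 10.00, 20.00]
χ² = (16−50.00)²/50.00 + (23−30.00)²/30.00 + (39−10.00)²/10.00 + (35−10.00)²/10.00 + (7−20.00)²/20.00 = 179.8033
df = 4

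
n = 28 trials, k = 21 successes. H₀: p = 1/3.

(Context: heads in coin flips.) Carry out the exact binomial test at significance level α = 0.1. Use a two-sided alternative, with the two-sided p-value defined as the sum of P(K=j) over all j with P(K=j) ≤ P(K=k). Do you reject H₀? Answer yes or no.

reject H₀: yes

Exact binomial: n=28, k=21, p₀=1/3=0.3333
P(X=j) = C(n,j)·p₀^j·(1−p₀)^(n−j); p = Σ P(X=j) over j with P(X=j) ≤ P(X=21)
p-value (two-sided) = 0.00001
At α=0.1: p < α → reject H₀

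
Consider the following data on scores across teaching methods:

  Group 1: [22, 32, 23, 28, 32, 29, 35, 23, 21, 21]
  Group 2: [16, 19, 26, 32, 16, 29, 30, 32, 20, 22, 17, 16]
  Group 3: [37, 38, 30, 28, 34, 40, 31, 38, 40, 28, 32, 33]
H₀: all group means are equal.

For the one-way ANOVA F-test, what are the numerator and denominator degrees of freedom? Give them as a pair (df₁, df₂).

k = 3 groups, N = 34 total
df = (k−1, N−k) = (3−1, 34−3) = (2, 31)

degrees of freedom = [2, 31]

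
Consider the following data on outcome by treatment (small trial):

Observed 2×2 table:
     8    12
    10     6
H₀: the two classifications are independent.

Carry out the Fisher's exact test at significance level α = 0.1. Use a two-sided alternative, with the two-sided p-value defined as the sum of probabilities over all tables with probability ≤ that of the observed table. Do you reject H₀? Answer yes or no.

Margins: r₁=20, r₂=16, c₁=18, c₂=18, n=36
p_obs = C(20,8)·C(16,10)/C(36,18); sum pmf over tables with pmf ≤ p_obs
p-value (two-sided) = 0.31453
At α=0.1: p ≥ α → fail to reject H₀

reject H₀: no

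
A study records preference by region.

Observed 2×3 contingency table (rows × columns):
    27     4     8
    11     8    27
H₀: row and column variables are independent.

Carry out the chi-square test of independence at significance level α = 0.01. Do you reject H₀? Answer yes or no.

reject H₀: yes

Row totals [39, 46], col totals [38, 12, 35], n=85
χ² = (27−17.44)²/17.44 + (4−5.51)²/5.51 + (8−16.06)²/16.06 + (11−20.56)²/20.56 + (8−6.49)²/6.49 + (27−18.94)²/18.94 = 17.9296
df = 2
p-value (upper-tail) = 0.00013
At α=0.01: p < α → reject H₀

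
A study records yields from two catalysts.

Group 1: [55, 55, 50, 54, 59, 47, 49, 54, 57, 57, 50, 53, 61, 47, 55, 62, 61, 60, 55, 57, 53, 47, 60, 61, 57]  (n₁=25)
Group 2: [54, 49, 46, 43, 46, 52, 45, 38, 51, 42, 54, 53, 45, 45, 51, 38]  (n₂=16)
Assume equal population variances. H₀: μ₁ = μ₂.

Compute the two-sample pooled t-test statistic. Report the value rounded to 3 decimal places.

test statistic = 5.118

x̄₁=55.040, s₁=4.686, n₁=25
x̄₂=47.000, s₂=5.241, n₂=16
s_p² = [24·4.686² + 15·5.241²]/39 = 24.0759
SE = √(s_p²·(1/25+1/16)) = 1.5709
t = (55.040−47.000)/1.5709 = 5.1180
df = 39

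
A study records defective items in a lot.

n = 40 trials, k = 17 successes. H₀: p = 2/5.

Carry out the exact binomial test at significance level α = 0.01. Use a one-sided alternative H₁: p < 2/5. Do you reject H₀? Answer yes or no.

reject H₀: no

Exact binomial: n=40, k=17, p₀=2/5=0.4000
P(X≤17) from Σ C(n,i)·p₀^i·(1−p₀)^(n−i)
p-value (one-sided, H₁ less) = 0.68852
At α=0.01: p ≥ α → fail to reject H₀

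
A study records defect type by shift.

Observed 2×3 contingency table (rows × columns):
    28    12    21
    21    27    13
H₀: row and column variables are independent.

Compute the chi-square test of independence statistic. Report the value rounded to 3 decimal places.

Row totals [61, 61], col totals [49, 39, 34], n=122
χ² = (28−24.50)²/24.50 + (12−19.50)²/19.50 + (21−17.00)²/17.00 + (21−24.50)²/24.50 + (27−19.50)²/19.50 + (13−17.00)²/17.00 = 8.6516
df = 2

test statistic = 8.652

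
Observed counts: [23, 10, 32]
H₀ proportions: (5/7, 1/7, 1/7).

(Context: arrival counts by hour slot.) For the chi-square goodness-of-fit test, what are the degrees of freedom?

degrees of freedom = 2

df = k − 1 = 3 − 1 = 2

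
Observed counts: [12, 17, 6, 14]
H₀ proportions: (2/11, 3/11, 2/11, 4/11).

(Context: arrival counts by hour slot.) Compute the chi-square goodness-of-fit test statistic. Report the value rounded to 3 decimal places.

test statistic = 3.830

n = 49; E_i = n·p_i = [8.91, 13.36, 8.91, 17.82]
χ² = (12−8.91)²/8.91 + (17−13.36)²/13.36 + (6−8.91)²/8.91 + (14−17.82)²/17.82 = 3.8299
df = 3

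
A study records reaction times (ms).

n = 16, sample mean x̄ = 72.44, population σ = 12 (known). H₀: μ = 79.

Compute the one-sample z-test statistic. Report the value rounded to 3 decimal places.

SE = σ/√n = 12/√16 = 3.0000
z = (x̄−μ₀)/SE = (72.44−79)/3.0000 = -2.1867

test statistic = -2.187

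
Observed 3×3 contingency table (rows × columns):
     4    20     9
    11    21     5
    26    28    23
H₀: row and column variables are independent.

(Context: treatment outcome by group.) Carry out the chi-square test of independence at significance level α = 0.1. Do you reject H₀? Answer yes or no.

reject H₀: yes

Row totals [33, 37, 77], col totals [41, 69, 37], n=147
χ² = (4−9.20)²/9.20 + (20−15.49)²/15.49 + (9−8.31)²/8.31 + (11−10.32)²/10.32 + (21−17.37)²/17.37 + (5−9.31)²/9.31 + (26−21.48)²/21.48 + (28−36.14)²/36.14 + (23−19.38)²/19.38 = 10.5789
df = 4
p-value (upper-tail) = 0.03173
At α=0.1: p < α → reject H₀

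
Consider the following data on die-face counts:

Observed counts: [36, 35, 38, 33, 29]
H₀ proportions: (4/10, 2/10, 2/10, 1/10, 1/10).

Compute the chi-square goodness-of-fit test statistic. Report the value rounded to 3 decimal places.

n = 171; E_i = n·p_i = [68.40, 34.20, 34.20, 17.10, 17.10]
χ² = (36−68.40)²/68.40 + (35−34.20)²/34.20 + (38−34.20)²/34.20 + (33−17.10)²/17.10 + (29−17.10)²/17.10 = 38.8538
df = 4

test statistic = 38.854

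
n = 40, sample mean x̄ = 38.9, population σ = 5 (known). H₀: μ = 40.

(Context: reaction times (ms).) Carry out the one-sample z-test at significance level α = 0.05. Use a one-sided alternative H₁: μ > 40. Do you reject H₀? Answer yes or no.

reject H₀: no

SE = σ/√n = 5/√40 = 0.7906
z = (x̄−μ₀)/SE = (38.9−40)/0.7906 = -1.3914
p-value (one-sided, H₁ greater) = 0.91795
At α=0.05: p ≥ α → fail to reject H₀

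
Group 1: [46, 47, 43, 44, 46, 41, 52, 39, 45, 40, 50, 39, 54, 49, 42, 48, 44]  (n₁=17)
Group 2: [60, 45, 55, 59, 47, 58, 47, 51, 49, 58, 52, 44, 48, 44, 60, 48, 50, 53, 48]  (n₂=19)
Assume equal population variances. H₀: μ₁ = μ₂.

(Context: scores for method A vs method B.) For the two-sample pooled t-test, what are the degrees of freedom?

degrees of freedom = 34

df = n₁ + n₂ − 2 = 17 + 19 − 2 = 34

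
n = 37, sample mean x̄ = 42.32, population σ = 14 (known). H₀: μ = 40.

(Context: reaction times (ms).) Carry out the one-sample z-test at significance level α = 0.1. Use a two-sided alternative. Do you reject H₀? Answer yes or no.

SE = σ/√n = 14/√37 = 2.3016
z = (x̄−μ₀)/SE = (42.32−40)/2.3016 = 1.0080
p-value (two-sided) = 0.31345
At α=0.1: p ≥ α → fail to reject H₀

reject H₀: no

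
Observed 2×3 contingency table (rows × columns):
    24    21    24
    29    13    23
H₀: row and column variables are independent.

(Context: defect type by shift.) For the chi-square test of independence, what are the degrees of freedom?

df = (r−1)(c−1) = (2−1)·(3−1) = 2

degrees of freedom = 2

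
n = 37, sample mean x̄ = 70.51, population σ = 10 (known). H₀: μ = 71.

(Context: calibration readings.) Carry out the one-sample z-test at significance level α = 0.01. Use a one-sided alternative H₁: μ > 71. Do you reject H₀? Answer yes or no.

reject H₀: no

SE = σ/√n = 10/√37 = 1.6440
z = (x̄−μ₀)/SE = (70.51−71)/1.6440 = -0.2981
p-value (one-sided, H₁ greater) = 0.61717
At α=0.01: p ≥ α → fail to reject H₀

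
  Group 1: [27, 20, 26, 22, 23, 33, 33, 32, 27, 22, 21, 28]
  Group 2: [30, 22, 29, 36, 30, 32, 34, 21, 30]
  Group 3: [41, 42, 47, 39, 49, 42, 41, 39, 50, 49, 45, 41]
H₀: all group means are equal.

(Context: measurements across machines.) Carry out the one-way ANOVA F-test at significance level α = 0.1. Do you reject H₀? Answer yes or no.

reject H₀: yes

Group means [26.17, 29.33, 43.75], grand mean 33.424
SSB = Σnᵢ(x̄ᵢ−x̄)² = 2062.144; SSW = ΣΣ(x−x̄ᵢ)² = 619.917
MSB = 2062.144/2 = 1031.0720; MSW = 619.917/30 = 20.6639
F = MSB/MSW = 49.8973
df = (2, 30)
p-value (upper-tail) = 0.00000
At α=0.1: p < α → reject H₀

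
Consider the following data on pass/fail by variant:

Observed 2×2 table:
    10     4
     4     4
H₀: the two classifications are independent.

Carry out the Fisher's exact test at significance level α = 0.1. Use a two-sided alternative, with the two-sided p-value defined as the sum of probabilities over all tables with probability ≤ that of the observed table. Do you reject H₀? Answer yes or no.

Margins: r₁=14, r₂=8, c₁=14, c₂=8, n=22
p_obs = C(14,10)·C(8,4)/C(22,14); sum pmf over tables with pmf ≤ p_obs
p-value (two-sided) = 0.38645
At α=0.1: p ≥ α → fail to reject H₀

reject H₀: no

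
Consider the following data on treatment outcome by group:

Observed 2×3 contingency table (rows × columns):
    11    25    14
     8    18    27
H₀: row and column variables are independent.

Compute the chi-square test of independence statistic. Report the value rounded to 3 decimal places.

test statistic = 5.653

Row totals [50, 53], col totals [19, 43, 41], n=103
χ² = (11−9.22)²/9.22 + (25−20.87)²/20.87 + (14−19.90)²/19.90 + (8−9.78)²/9.78 + (18−22.13)²/22.13 + (27−21.10)²/21.10 = 5.6526
df = 2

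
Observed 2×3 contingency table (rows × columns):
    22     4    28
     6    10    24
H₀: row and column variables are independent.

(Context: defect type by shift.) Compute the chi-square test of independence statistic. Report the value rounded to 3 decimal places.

Row totals [54, 40], col totals [28, 14, 52], n=94
χ² = (22−16.09)²/16.09 + (4−8.04)²/8.04 + (28−29.87)²/29.87 + (6−11.91)²/11.91 + (10−5.96)²/5.96 + (24−22.13)²/22.13 = 10.1623
df = 2

test statistic = 10.162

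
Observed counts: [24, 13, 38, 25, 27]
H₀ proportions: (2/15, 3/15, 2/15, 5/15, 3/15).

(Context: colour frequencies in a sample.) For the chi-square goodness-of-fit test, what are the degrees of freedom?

degrees of freedom = 4

df = k − 1 = 5 − 1 = 4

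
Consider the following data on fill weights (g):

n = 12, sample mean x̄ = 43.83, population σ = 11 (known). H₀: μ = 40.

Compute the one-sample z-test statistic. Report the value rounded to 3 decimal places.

SE = σ/√n = 11/√12 = 3.1754
z = (x̄−μ₀)/SE = (43.83−40)/3.1754 = 1.2061

test statistic = 1.206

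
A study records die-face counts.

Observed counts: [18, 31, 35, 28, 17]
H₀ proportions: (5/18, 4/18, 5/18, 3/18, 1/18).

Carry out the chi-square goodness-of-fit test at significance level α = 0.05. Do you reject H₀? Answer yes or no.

reject H₀: yes

n = 129; E_i = n·p_i = [35.83, 28.67, 35.83, 21.50, 7.17]
χ² = (18−35.83)²/35.83 + (31−28.67)²/28.67 + (35−35.83)²/35.83 + (28−21.50)²/21.50 + (17−7.17)²/7.17 = 24.5419
df = 4
p-value (upper-tail) = 0.00006
At α=0.05: p < α → reject H₀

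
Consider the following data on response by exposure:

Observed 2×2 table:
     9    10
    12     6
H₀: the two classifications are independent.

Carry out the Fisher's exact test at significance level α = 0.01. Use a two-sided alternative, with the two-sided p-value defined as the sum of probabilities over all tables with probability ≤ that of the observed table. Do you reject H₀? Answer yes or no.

reject H₀: no

Margins: r₁=19, r₂=18, c₁=21, c₂=16, n=37
p_obs = C(19,9)·C(18,12)/C(37,21); sum pmf over tables with pmf ≤ p_obs
p-value (two-sided) = 0.32454
At α=0.01: p ≥ α → fail to reject H₀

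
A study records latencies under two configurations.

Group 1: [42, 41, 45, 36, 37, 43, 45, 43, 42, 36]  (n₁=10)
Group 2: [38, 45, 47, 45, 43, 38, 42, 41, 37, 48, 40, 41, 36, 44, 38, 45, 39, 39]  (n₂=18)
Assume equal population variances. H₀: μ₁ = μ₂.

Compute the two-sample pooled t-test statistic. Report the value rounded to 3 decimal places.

test statistic = -0.317

x̄₁=41.000, s₁=3.464, n₁=10
x̄₂=41.444, s₂=3.601, n₂=18
s_p² = [9·3.464² + 17·3.601²]/26 = 12.6325
SE = √(s_p²·(1/10+1/18)) = 1.4018
t = (41.000−41.444)/1.4018 = -0.3171
df = 26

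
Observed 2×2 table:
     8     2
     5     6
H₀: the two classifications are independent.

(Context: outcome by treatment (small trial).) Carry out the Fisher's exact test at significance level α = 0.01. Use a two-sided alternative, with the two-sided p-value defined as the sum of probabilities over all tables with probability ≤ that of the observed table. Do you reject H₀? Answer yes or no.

reject H₀: no

Margins: r₁=10, r₂=11, c₁=13, c₂=8, n=21
p_obs = C(10,8)·C(11,5)/C(21,13); sum pmf over tables with pmf ≤ p_obs
p-value (two-sided) = 0.18266
At α=0.01: p ≥ α → fail to reject H₀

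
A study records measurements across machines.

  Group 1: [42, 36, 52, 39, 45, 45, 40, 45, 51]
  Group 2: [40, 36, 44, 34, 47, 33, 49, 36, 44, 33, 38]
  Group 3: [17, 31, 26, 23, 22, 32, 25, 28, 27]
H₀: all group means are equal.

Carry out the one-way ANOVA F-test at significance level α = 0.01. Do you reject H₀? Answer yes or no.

reject H₀: yes

Group means [43.89, 39.45, 25.67], grand mean 36.552
SSB = Σnᵢ(x̄ᵢ−x̄)² = 1643.556; SSW = ΣΣ(x−x̄ᵢ)² = 725.616
MSB = 1643.556/2 = 821.7781; MSW = 725.616/26 = 27.9083
F = MSB/MSW = 29.4456
df = (2, 26)
p-value (upper-tail) = 0.00000
At α=0.01: p < α → reject H₀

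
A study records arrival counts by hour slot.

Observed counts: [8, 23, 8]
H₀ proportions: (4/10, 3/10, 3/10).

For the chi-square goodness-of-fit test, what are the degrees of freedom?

degrees of freedom = 2

df = k − 1 = 3 − 1 = 2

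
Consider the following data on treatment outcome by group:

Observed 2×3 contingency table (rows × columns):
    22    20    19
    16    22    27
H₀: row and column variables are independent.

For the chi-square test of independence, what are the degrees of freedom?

degrees of freedom = 2

df = (r−1)(c−1) = (2−1)·(3−1) = 2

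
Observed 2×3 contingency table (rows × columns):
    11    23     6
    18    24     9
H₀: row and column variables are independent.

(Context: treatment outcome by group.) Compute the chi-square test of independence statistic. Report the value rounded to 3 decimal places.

test statistic = 0.996

Row totals [40, 51], col totals [29, 47, 15], n=91
χ² = (11−12.75)²/12.75 + (23−20.66)²/20.66 + (6−6.59)²/6.59 + (18−16.25)²/16.25 + (24−26.34)²/26.34 + (9−8.41)²/8.41 = 0.9958
df = 2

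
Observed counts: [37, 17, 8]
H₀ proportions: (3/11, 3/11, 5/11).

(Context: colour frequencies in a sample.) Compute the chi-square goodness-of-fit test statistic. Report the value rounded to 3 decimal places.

test statistic = 38.325

n = 62; E_i = n·p_i = [16.91, 16.91, 28.18]
χ² = (37−16.91)²/16.91 + (17−16.91)²/16.91 + (8−28.18)²/28.18 = 38.3247
df = 2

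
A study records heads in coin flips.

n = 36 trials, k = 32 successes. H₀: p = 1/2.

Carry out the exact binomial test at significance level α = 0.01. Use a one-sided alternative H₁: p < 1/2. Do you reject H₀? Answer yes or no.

reject H₀: no

Exact binomial: n=36, k=32, p₀=1/2=0.5000
P(X≤32) from Σ C(n,i)·p₀^i·(1−p₀)^(n−i)
p-value (one-sided, H₁ less) = 1.00000
At α=0.01: p ≥ α → fail to reject H₀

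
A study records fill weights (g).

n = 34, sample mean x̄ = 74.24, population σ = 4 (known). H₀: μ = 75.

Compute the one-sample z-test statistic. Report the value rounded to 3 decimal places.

test statistic = -1.108

SE = σ/√n = 4/√34 = 0.6860
z = (x̄−μ₀)/SE = (74.24−75)/0.6860 = -1.1079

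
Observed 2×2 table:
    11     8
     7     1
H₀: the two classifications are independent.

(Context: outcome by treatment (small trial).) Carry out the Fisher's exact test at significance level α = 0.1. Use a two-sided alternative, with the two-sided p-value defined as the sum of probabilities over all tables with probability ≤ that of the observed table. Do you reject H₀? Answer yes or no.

reject H₀: no

Margins: r₁=19, r₂=8, c₁=18, c₂=9, n=27
p_obs = C(19,11)·C(8,7)/C(27,18); sum pmf over tables with pmf ≤ p_obs
p-value (two-sided) = 0.20112
At α=0.1: p ≥ α → fail to reject H₀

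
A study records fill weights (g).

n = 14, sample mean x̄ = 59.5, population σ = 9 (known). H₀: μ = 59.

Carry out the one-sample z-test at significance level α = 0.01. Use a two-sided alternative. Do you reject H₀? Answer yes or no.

reject H₀: no

SE = σ/√n = 9/√14 = 2.4054
z = (x̄−μ₀)/SE = (59.5−59)/2.4054 = 0.2079
p-value (two-sided) = 0.83533
At α=0.01: p ≥ α → fail to reject H₀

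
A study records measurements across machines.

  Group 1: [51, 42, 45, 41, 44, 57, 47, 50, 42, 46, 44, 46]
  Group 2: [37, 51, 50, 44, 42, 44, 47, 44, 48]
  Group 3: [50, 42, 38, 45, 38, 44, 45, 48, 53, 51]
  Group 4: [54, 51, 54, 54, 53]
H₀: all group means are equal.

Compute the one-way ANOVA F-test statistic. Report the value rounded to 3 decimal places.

test statistic = 4.270

Group means [46.25, 45.22, 45.40, 53.20], grand mean 46.722
SSB = Σnᵢ(x̄ᵢ−x̄)² = 250.217; SSW = ΣΣ(x−x̄ᵢ)² = 625.006
MSB = 250.217/3 = 83.4056; MSW = 625.006/32 = 19.5314
F = MSB/MSW = 4.2703
df = (3, 32)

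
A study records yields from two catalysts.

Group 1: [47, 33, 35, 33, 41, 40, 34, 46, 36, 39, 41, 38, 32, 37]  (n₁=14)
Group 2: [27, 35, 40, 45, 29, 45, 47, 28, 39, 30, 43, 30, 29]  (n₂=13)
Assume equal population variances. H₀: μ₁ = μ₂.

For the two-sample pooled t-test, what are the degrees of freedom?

degrees of freedom = 25

df = n₁ + n₂ − 2 = 14 + 13 − 2 = 25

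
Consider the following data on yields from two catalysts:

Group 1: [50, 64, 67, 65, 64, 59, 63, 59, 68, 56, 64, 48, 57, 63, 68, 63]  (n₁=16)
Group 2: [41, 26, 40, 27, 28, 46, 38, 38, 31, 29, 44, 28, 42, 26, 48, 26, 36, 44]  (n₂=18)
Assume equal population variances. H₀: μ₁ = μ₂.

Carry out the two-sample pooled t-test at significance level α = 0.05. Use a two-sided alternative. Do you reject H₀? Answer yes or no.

reject H₀: yes

x̄₁=61.125, s₁=5.932, n₁=16
x̄₂=35.444, s₂=7.801, n₂=18
s_p² = [15·5.932² + 17·7.801²]/32 = 48.8186
SE = √(s_p²·(1/16+1/18)) = 2.4007
t = (61.125−35.444)/2.4007 = 10.6972
df = 32
p-value (two-sided) = 0.00000
At α=0.05: p < α → reject H₀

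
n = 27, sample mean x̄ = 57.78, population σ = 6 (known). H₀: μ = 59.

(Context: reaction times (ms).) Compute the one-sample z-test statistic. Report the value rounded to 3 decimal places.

SE = σ/√n = 6/√27 = 1.1547
z = (x̄−μ₀)/SE = (57.78−59)/1.1547 = -1.0566

test statistic = -1.057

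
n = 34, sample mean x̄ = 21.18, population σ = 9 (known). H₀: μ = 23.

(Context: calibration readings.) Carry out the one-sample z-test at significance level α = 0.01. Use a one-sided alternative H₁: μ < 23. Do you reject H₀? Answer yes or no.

SE = σ/√n = 9/√34 = 1.5435
z = (x̄−μ₀)/SE = (21.18−23)/1.5435 = -1.1791
p-value (one-sided, H₁ less) = 0.11917
At α=0.01: p ≥ α → fail to reject H₀

reject H₀: no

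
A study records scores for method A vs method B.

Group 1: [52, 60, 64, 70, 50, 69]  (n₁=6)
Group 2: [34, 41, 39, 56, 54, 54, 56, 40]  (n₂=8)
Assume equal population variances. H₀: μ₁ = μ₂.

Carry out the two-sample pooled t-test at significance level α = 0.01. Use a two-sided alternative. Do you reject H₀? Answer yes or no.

x̄₁=60.833, s₁=8.448, n₁=6
x̄₂=46.750, s₂=9.083, n₂=8
s_p² = [5·8.448² + 7·9.083²]/12 = 77.8611
SE = √(s_p²·(1/6+1/8)) = 4.7654
t = (60.833−46.750)/4.7654 = 2.9553
df = 12
p-value (two-sided) = 0.01203
At α=0.01: p ≥ α → fail to reject H₀

reject H₀: no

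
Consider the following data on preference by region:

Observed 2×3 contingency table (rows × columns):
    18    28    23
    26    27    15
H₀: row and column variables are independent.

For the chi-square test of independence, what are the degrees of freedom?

df = (r−1)(c−1) = (2−1)·(3−1) = 2

degrees of freedom = 2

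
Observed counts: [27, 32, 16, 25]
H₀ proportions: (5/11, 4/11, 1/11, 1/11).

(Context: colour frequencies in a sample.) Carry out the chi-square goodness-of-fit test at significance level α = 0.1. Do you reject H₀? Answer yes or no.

n = 100; E_i = n·p_i = [45.45, 36.36, 9.09, 9.09]
χ² = (27−45.45)²/45.45 + (32−36.36)²/36.36 + (16−9.09)²/9.09 + (25−9.09)²/9.09 = 41.1080
df = 3
p-value (upper-tail) = 0.00000
At α=0.1: p < α → reject H₀

reject H₀: yes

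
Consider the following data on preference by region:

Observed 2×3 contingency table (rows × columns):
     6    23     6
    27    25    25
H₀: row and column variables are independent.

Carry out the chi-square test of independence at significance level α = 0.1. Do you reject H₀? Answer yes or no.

reject H₀: yes

Row totals [35, 77], col totals [33, 48, 31], n=112
χ² = (6−10.31)²/10.31 + (23−15.00)²/15.00 + (6−9.69)²/9.69 + (27−22.69)²/22.69 + (25−33.00)²/33.00 + (25−21.31)²/21.31 = 10.8708
df = 2
p-value (upper-tail) = 0.00436
At α=0.1: p < α → reject H₀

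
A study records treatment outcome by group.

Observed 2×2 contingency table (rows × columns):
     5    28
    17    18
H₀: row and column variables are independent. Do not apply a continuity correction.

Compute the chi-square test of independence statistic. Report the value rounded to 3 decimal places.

Row totals [33, 35], col totals [22, 46], n=68
χ² = (5−10.68)²/10.68 + (28−22.32)²/22.32 + (17−11.32)²/11.32 + (18−23.68)²/23.68 = 8.6680
df = 1

test statistic = 8.668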